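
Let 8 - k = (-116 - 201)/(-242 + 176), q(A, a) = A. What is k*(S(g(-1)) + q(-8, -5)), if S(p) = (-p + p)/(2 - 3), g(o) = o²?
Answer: -844/33 ≈ -25.576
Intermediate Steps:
k = 211/66 (k = 8 - (-116 - 201)/(-242 + 176) = 8 - (-317)/(-66) = 8 - (-317)*(-1)/66 = 8 - 1*317/66 = 8 - 317/66 = 211/66 ≈ 3.1970)
S(p) = 0 (S(p) = 0/(-1) = 0*(-1) = 0)
k*(S(g(-1)) + q(-8, -5)) = 211*(0 - 8)/66 = (211/66)*(-8) = -844/33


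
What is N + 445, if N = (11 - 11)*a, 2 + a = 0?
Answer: 445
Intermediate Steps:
a = -2 (a = -2 + 0 = -2)
N = 0 (N = (11 - 11)*(-2) = 0*(-2) = 0)
N + 445 = 0 + 445 = 445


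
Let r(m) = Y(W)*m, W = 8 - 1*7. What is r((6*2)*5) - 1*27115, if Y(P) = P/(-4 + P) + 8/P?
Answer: -26655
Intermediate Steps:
W = 1 (W = 8 - 7 = 1)
Y(P) = 8/P + P/(-4 + P)
r(m) = 23*m/3 (r(m) = ((-32 + 1² + 8*1)/(1*(-4 + 1)))*m = (1*(-32 + 1 + 8)/(-3))*m = (1*(-⅓)*(-23))*m = 23*m/3)
r((6*2)*5) - 1*27115 = 23*((6*2)*5)/3 - 1*27115 = 23*(12*5)/3 - 27115 = (23/3)*60 - 27115 = 460 - 27115 = -26655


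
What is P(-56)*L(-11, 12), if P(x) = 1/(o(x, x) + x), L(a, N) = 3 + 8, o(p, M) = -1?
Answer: -11/57 ≈ -0.19298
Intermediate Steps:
L(a, N) = 11
P(x) = 1/(-1 + x)
P(-56)*L(-11, 12) = 11/(-1 - 56) = 11/(-57) = -1/57*11 = -11/57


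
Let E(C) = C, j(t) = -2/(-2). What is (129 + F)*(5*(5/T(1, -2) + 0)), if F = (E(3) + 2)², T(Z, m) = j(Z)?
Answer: 3850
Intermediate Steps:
j(t) = 1 (j(t) = -2*(-½) = 1)
T(Z, m) = 1
F = 25 (F = (3 + 2)² = 5² = 25)
(129 + F)*(5*(5/T(1, -2) + 0)) = (129 + 25)*(5*(5/1 + 0)) = 154*(5*(5*1 + 0)) = 154*(5*(5 + 0)) = 154*(5*5) = 154*25 = 3850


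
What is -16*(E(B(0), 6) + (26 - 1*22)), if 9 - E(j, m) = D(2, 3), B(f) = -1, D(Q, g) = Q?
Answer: -176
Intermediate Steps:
E(j, m) = 7 (E(j, m) = 9 - 1*2 = 9 - 2 = 7)
-16*(E(B(0), 6) + (26 - 1*22)) = -16*(7 + (26 - 1*22)) = -16*(7 + (26 - 22)) = -16*(7 + 4) = -16*11 = -176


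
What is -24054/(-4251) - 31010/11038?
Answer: 22280757/7820423 ≈ 2.8490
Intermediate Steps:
-24054/(-4251) - 31010/11038 = -24054*(-1/4251) - 31010*1/11038 = 8018/1417 - 15505/5519 = 22280757/7820423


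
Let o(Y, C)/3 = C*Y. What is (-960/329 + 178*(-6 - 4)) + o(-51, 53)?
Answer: -3254441/329 ≈ -9891.9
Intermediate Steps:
o(Y, C) = 3*C*Y (o(Y, C) = 3*(C*Y) = 3*C*Y)
(-960/329 + 178*(-6 - 4)) + o(-51, 53) = (-960/329 + 178*(-6 - 4)) + 3*53*(-51) = (-960*1/329 + 178*(-10)) - 8109 = (-960/329 - 1780) - 8109 = -586580/329 - 8109 = -3254441/329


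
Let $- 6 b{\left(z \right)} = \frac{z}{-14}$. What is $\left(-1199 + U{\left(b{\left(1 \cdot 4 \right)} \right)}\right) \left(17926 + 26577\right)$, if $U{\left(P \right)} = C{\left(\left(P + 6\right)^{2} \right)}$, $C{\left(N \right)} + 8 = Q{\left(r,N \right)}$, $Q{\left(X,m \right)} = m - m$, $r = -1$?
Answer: $-53715121$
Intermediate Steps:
$b{\left(z \right)} = \frac{z}{84}$ ($b{\left(z \right)} = - \frac{z \frac{1}{-14}}{6} = - \frac{z \left(- \frac{1}{14}\right)}{6} = - \frac{\left(- \frac{1}{14}\right) z}{6} = \frac{z}{84}$)
$Q{\left(X,m \right)} = 0$
$C{\left(N \right)} = -8$ ($C{\left(N \right)} = -8 + 0 = -8$)
$U{\left(P \right)} = -8$
$\left(-1199 + U{\left(b{\left(1 \cdot 4 \right)} \right)}\right) \left(17926 + 26577\right) = \left(-1199 - 8\right) \left(17926 + 26577\right) = \left(-1207\right) 44503 = -53715121$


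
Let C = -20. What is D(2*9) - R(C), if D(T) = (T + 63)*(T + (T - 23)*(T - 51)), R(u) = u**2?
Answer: 14423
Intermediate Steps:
D(T) = (63 + T)*(T + (-51 + T)*(-23 + T)) (D(T) = (63 + T)*(T + (-23 + T)*(-51 + T)) = (63 + T)*(T + (-51 + T)*(-23 + T)))
D(2*9) - R(C) = (73899 + (2*9)**3 - 6852*9 - 10*(2*9)**2) - 1*(-20)**2 = (73899 + 18**3 - 3426*18 - 10*18**2) - 1*400 = (73899 + 5832 - 61668 - 10*324) - 400 = (73899 + 5832 - 61668 - 3240) - 400 = 14823 - 400 = 14423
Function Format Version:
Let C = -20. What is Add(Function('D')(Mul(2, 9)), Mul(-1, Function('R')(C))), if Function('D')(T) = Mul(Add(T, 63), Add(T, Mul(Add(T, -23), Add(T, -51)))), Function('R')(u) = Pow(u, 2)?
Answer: 14423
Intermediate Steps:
Function('D')(T) = Mul(Add(63, T), Add(T, Mul(Add(-51, T), Add(-23, T)))) (Function('D')(T) = Mul(Add(63, T), Add(T, Mul(Add(-23, T), Add(-51, T)))) = Mul(Add(63, T), Add(T, Mul(Add(-51, T), Add(-23, T)))))
Add(Function('D')(Mul(2, 9)), Mul(-1, Function('R')(C))) = Add(Add(73899, Pow(Mul(2, 9), 3), Mul(-3426, Mul(2, 9)), Mul(-10, Pow(Mul(2, 9), 2))), Mul(-1, Pow(-20, 2))) = Add(Add(73899, Pow(18, 3), Mul(-3426, 18), Mul(-10, Pow(18, 2))), Mul(-1, 400)) = Add(Add(73899, 5832, -61668, Mul(-10, 324)), -400) = Add(Add(73899, 5832, -61668, -3240), -400) = Add(14823, -400) = 14423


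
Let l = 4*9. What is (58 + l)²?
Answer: 8836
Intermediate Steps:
l = 36
(58 + l)² = (58 + 36)² = 94² = 8836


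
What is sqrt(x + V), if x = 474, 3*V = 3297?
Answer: 11*sqrt(13) ≈ 39.661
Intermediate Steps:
V = 1099 (V = (1/3)*3297 = 1099)
sqrt(x + V) = sqrt(474 + 1099) = sqrt(1573) = 11*sqrt(13)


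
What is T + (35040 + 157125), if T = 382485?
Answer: 574650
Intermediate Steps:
T + (35040 + 157125) = 382485 + (35040 + 157125) = 382485 + 192165 = 574650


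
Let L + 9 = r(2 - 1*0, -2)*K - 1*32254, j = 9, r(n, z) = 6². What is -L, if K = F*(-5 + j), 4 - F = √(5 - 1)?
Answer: 31975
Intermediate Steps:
r(n, z) = 36
F = 2 (F = 4 - √(5 - 1) = 4 - √4 = 4 - 1*2 = 4 - 2 = 2)
K = 8 (K = 2*(-5 + 9) = 2*4 = 8)
L = -31975 (L = -9 + (36*8 - 1*32254) = -9 + (288 - 32254) = -9 - 31966 = -31975)
-L = -1*(-31975) = 31975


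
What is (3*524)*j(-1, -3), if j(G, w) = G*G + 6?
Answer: 11004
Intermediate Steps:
j(G, w) = 6 + G**2 (j(G, w) = G**2 + 6 = 6 + G**2)
(3*524)*j(-1, -3) = (3*524)*(6 + (-1)**2) = 1572*(6 + 1) = 1572*7 = 11004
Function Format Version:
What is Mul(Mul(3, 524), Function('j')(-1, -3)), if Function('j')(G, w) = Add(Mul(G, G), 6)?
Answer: 11004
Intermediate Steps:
Function('j')(G, w) = Add(6, Pow(G, 2)) (Function('j')(G, w) = Add(Pow(G, 2), 6) = Add(6, Pow(G, 2)))
Mul(Mul(3, 524), Function('j')(-1, -3)) = Mul(Mul(3, 524), Add(6, Pow(-1, 2))) = Mul(1572, Add(6, 1)) = Mul(1572, 7) = 11004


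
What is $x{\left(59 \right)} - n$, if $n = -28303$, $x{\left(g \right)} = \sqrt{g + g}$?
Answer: $28303 + \sqrt{118} \approx 28314.0$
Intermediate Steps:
$x{\left(g \right)} = \sqrt{2} \sqrt{g}$ ($x{\left(g \right)} = \sqrt{2 g} = \sqrt{2} \sqrt{g}$)
$x{\left(59 \right)} - n = \sqrt{2} \sqrt{59} - -28303 = \sqrt{118} + 28303 = 28303 + \sqrt{118}$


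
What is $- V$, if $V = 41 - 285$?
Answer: $244$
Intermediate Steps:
$V = -244$ ($V = 41 - 285 = -244$)
$- V = \left(-1\right) \left(-244\right) = 244$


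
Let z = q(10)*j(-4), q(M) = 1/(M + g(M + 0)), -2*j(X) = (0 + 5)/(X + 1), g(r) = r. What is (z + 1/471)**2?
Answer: 3025/1577536 ≈ 0.0019175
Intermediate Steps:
j(X) = -5/(2*(1 + X)) (j(X) = -(0 + 5)/(2*(X + 1)) = -5/(2*(1 + X)))
q(M) = 1/(2*M) (q(M) = 1/(M + (M + 0)) = 1/(M + M) = 1/(2*M))
z = 1/24 (z = ((1/2)/10)*(-5/(2 + 2*(-4))) = ((1/2)*(1/10))*(-5/(2 - 8)) = (-5/(-6))/20 = (-5*(-1/6))/20 = (1/20)*(5/6) = 1/24 ≈ 0.041667)
(z + 1/471)**2 = (1/24 + 1/471)**2 = (55/1256)**2 = 3025/1577536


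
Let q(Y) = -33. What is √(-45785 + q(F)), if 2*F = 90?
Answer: I*√45818 ≈ 214.05*I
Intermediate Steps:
F = 45 (F = (½)*90 = 45)
√(-45785 + q(F)) = √(-45785 - 33) = √(-45818) = I*√45818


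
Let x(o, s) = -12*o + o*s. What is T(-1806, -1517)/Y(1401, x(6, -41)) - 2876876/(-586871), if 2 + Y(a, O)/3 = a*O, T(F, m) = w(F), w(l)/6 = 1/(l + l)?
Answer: 2314760667295991/472201758863520 ≈ 4.9021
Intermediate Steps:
w(l) = 3/l (w(l) = 6/(l + l) = 6/((2*l)) = 6*(1/(2*l)) = 3/l)
T(F, m) = 3/F
Y(a, O) = -6 + 3*O*a (Y(a, O) = -6 + 3*(a*O) = -6 + 3*(O*a) = -6 + 3*O*a)
T(-1806, -1517)/Y(1401, x(6, -41)) - 2876876/(-586871) = (3/(-1806))/(-6 + 3*(6*(-12 - 41))*1401) - 2876876/(-586871) = (3*(-1/1806))/(-6 + 3*(6*(-53))*1401) - 2876876*(-1/586871) = -1/(602*(-6 + 3*(-318)*1401)) + 2876876/586871 = -1/(602*(-6 - 1336554)) + 2876876/586871 = -1/602/(-1336560) + 2876876/586871 = -1/602*(-1/1336560) + 2876876/586871 = 1/804609120 + 2876876/586871 = 2314760667295991/472201758863520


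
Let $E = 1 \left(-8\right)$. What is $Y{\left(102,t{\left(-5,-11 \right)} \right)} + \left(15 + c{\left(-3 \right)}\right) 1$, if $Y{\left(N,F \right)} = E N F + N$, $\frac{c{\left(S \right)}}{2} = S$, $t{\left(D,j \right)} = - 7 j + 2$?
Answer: $-64353$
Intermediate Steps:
$E = -8$
$t{\left(D,j \right)} = 2 - 7 j$
$c{\left(S \right)} = 2 S$
$Y{\left(N,F \right)} = N - 8 F N$ ($Y{\left(N,F \right)} = - 8 N F + N = - 8 F N + N = N - 8 F N$)
$Y{\left(102,t{\left(-5,-11 \right)} \right)} + \left(15 + c{\left(-3 \right)}\right) 1 = 102 \left(1 - 8 \left(2 - -77\right)\right) + \left(15 + 2 \left(-3\right)\right) 1 = 102 \left(1 - 8 \left(2 + 77\right)\right) + \left(15 - 6\right) 1 = 102 \left(1 - 632\right) + 9 \cdot 1 = 102 \left(1 - 632\right) + 9 = 102 \left(-631\right) + 9 = -64362 + 9 = -64353$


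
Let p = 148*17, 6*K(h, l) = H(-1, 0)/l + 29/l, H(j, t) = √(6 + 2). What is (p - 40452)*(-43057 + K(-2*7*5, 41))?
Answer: 200908923224/123 - 37936*√2/123 ≈ 1.6334e+9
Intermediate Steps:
H(j, t) = 2*√2 (H(j, t) = √8 = 2*√2)
K(h, l) = 29/(6*l) + √2/(3*l) (K(h, l) = ((2*√2)/l + 29/l)/6 = (2*√2/l + 29/l)/6 = (29/l + 2*√2/l)/6 = 29/(6*l) + √2/(3*l))
p = 2516
(p - 40452)*(-43057 + K(-2*7*5, 41)) = (2516 - 40452)*(-43057 + (⅙)*(29 + 2*√2)/41) = -37936*(-43057 + (⅙)*(1/41)*(29 + 2*√2)) = -37936*(-43057 + (29/246 + √2/123)) = -37936*(-10591993/246 + √2/123) = 200908923224/123 - 37936*√2/123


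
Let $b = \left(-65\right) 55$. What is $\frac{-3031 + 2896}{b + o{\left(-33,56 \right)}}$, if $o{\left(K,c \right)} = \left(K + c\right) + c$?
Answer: $\frac{135}{3496} \approx 0.038616$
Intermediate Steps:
$o{\left(K,c \right)} = K + 2 c$
$b = -3575$
$\frac{-3031 + 2896}{b + o{\left(-33,56 \right)}} = \frac{-3031 + 2896}{-3575 + \left(-33 + 2 \cdot 56\right)} = - \frac{135}{-3575 + \left(-33 + 112\right)} = - \frac{135}{-3575 + 79} = - \frac{135}{-3496} = \left(-135\right) \left(- \frac{1}{3496}\right) = \frac{135}{3496}$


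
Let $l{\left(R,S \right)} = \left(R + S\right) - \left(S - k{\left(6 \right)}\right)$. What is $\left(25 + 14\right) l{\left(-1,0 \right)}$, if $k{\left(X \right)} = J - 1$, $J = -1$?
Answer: $-117$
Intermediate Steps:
$k{\left(X \right)} = -2$ ($k{\left(X \right)} = -1 - 1 = -2$)
$l{\left(R,S \right)} = -2 + R$ ($l{\left(R,S \right)} = \left(R + S\right) - \left(2 + S\right) = -2 + R$)
$\left(25 + 14\right) l{\left(-1,0 \right)} = \left(25 + 14\right) \left(-2 - 1\right) = 39 \left(-3\right) = -117$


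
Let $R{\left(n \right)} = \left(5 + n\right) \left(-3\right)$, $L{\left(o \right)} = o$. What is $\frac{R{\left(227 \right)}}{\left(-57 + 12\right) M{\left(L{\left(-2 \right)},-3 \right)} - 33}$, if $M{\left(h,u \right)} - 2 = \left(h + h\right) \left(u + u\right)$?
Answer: $\frac{232}{401} \approx 0.57855$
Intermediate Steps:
$M{\left(h,u \right)} = 2 + 4 h u$ ($M{\left(h,u \right)} = 2 + \left(h + h\right) \left(u + u\right) = 2 + 2 h 2 u = 2 + 4 h u$)
$R{\left(n \right)} = -15 - 3 n$
$\frac{R{\left(227 \right)}}{\left(-57 + 12\right) M{\left(L{\left(-2 \right)},-3 \right)} - 33} = \frac{-15 - 681}{\left(-57 + 12\right) \left(2 + 4 \left(-2\right) \left(-3\right)\right) - 33} = \frac{-15 - 681}{- 45 \left(2 + 24\right) - 33} = - \frac{696}{\left(-45\right) 26 - 33} = - \frac{696}{-1170 - 33} = - \frac{696}{-1203} = \left(-696\right) \left(- \frac{1}{1203}\right) = \frac{232}{401}$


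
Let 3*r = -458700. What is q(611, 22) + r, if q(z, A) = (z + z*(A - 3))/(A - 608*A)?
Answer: -1020919410/6677 ≈ -1.5290e+5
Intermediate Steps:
r = -152900 (r = (1/3)*(-458700) = -152900)
q(z, A) = -(z + z*(-3 + A))/(607*A) (q(z, A) = (z + z*(-3 + A))/((-607*A)) = (z + z*(-3 + A))*(-1/(607*A)) = -(z + z*(-3 + A))/(607*A))
q(611, 22) + r = (1/607)*611*(2 - 1*22)/22 - 152900 = (1/607)*611*(1/22)*(2 - 22) - 152900 = (1/607)*611*(1/22)*(-20) - 152900 = -6110/6677 - 152900 = -1020919410/6677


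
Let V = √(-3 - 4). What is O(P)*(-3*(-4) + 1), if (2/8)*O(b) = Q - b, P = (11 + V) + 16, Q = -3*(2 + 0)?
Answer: -1716 - 52*I*√7 ≈ -1716.0 - 137.58*I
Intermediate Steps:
Q = -6 (Q = -3*2 = -6)
V = I*√7 (V = √(-7) = I*√7 ≈ 2.6458*I)
P = 27 + I*√7 (P = (11 + I*√7) + 16 = 27 + I*√7 ≈ 27.0 + 2.6458*I)
O(b) = -24 - 4*b (O(b) = 4*(-6 - b) = -24 - 4*b)
O(P)*(-3*(-4) + 1) = (-24 - 4*(27 + I*√7))*(-3*(-4) + 1) = (-24 + (-108 - 4*I*√7))*(12 + 1) = (-132 - 4*I*√7)*13 = -1716 - 52*I*√7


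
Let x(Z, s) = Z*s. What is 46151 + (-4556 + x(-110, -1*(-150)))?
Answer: 25095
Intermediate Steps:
46151 + (-4556 + x(-110, -1*(-150))) = 46151 + (-4556 - (-110)*(-150)) = 46151 + (-4556 - 110*150) = 46151 + (-4556 - 16500) = 46151 - 21056 = 25095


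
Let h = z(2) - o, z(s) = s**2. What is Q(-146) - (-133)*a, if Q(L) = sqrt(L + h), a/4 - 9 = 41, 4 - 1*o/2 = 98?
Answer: 26600 + sqrt(46) ≈ 26607.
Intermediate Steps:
o = -188 (o = 8 - 2*98 = 8 - 196 = -188)
a = 200 (a = 36 + 4*41 = 36 + 164 = 200)
h = 192 (h = 2**2 - 1*(-188) = 4 + 188 = 192)
Q(L) = sqrt(192 + L) (Q(L) = sqrt(L + 192) = sqrt(192 + L))
Q(-146) - (-133)*a = sqrt(192 - 146) - (-133)*200 = sqrt(46) - 1*(-26600) = sqrt(46) + 26600 = 26600 + sqrt(46)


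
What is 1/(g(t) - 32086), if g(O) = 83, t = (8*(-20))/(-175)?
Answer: -1/32003 ≈ -3.1247e-5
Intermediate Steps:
t = 32/35 (t = -160*(-1/175) = 32/35 ≈ 0.91429)
1/(g(t) - 32086) = 1/(83 - 32086) = 1/(-32003) = -1/32003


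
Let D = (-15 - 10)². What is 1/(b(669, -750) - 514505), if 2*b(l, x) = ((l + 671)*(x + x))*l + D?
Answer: -2/1345718385 ≈ -1.4862e-9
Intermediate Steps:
D = 625 (D = (-25)² = 625)
b(l, x) = 625/2 + l*x*(671 + l) (b(l, x) = (((l + 671)*(x + x))*l + 625)/2 = (((671 + l)*(2*x))*l + 625)/2 = ((2*x*(671 + l))*l + 625)/2 = (2*l*x*(671 + l) + 625)/2 = (625 + 2*l*x*(671 + l))/2 = 625/2 + l*x*(671 + l))
1/(b(669, -750) - 514505) = 1/((625/2 - 750*669² + 671*669*(-750)) - 514505) = 1/((625/2 - 750*447561 - 336674250) - 514505) = 1/((625/2 - 335670750 - 336674250) - 514505) = 1/(-1344689375/2 - 514505) = 1/(-1345718385/2) = -2/1345718385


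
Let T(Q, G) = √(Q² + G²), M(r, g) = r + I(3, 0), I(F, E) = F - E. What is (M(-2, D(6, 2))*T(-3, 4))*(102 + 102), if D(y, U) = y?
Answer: 1020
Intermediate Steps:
M(r, g) = 3 + r (M(r, g) = r + (3 - 1*0) = r + (3 + 0) = r + 3 = 3 + r)
T(Q, G) = √(G² + Q²)
(M(-2, D(6, 2))*T(-3, 4))*(102 + 102) = ((3 - 2)*√(4² + (-3)²))*(102 + 102) = (1*√(16 + 9))*204 = (1*√25)*204 = (1*5)*204 = 5*204 = 1020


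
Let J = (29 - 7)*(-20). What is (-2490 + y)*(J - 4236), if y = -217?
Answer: 12657932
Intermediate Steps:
J = -440 (J = 22*(-20) = -440)
(-2490 + y)*(J - 4236) = (-2490 - 217)*(-440 - 4236) = -2707*(-4676) = 12657932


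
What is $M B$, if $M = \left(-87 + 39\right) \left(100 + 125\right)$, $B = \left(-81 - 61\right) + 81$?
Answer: $658800$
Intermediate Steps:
$B = -61$ ($B = -142 + 81 = -61$)
$M = -10800$ ($M = \left(-48\right) 225 = -10800$)
$M B = \left(-10800\right) \left(-61\right) = 658800$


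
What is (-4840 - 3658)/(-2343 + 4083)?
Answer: -4249/870 ≈ -4.8839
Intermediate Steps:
(-4840 - 3658)/(-2343 + 4083) = -8498/1740 = -8498*1/1740 = -4249/870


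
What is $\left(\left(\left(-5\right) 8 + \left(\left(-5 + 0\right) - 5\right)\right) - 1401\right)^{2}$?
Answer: $2105401$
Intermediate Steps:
$\left(\left(\left(-5\right) 8 + \left(\left(-5 + 0\right) - 5\right)\right) - 1401\right)^{2} = \left(\left(-40 - 10\right) - 1401\right)^{2} = \left(-50 - 1401\right)^{2} = \left(-1451\right)^{2} = 2105401$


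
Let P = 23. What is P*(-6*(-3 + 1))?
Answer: 276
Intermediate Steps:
P*(-6*(-3 + 1)) = 23*(-6*(-3 + 1)) = 23*(-6*(-2)) = 23*12 = 276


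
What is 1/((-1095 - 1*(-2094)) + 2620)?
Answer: 1/3619 ≈ 0.00027632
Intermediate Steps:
1/((-1095 - 1*(-2094)) + 2620) = 1/((-1095 + 2094) + 2620) = 1/(999 + 2620) = 1/3619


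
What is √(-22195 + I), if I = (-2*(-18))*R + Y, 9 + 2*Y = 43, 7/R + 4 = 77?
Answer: I*√118168166/73 ≈ 148.91*I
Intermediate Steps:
R = 7/73 (R = 7/(-4 + 77) = 7/73 ≈ 0.095890)
Y = 17 (Y = -9/2 + (½)*43 = -9/2 + 43/2 = 17)
I = 1493/73 (I = -2*(-18)*(7/73) + 17 = 36*(7/73) + 17 = 252/73 + 17 = 1493/73 ≈ 20.452)
√(-22195 + I) = √(-22195 + 1493/73) = √(-1618742/73) = I*√118168166/73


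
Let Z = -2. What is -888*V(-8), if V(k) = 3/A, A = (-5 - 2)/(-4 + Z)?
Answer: -15984/7 ≈ -2283.4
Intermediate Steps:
A = 7/6 (A = (-5 - 2)/(-4 - 2) = -7/(-6) = -7*(-⅙) = 7/6 ≈ 1.1667)
V(k) = 18/7 (V(k) = 3/(7/6) = 3*(6/7) = 18/7)
-888*V(-8) = -888*18/7 = -15984/7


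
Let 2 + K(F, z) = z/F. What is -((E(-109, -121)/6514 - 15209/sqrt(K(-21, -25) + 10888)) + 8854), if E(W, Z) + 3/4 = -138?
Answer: -230699269/26056 + 15209*sqrt(4801251)/228631 ≈ -8708.2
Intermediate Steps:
E(W, Z) = -555/4 (E(W, Z) = -3/4 - 138 = -555/4)
K(F, z) = -2 + z/F
-((E(-109, -121)/6514 - 15209/sqrt(K(-21, -25) + 10888)) + 8854) = -((-555/4/6514 - 15209/sqrt((-2 - 25/(-21)) + 10888)) + 8854) = -((-555/4*1/6514 - 15209/sqrt((-2 - 25*(-1/21)) + 10888)) + 8854) = -((-555/26056 - 15209/sqrt((-2 + 25/21) + 10888)) + 8854) = -((-555/26056 - 15209/sqrt(-17/21 + 10888)) + 8854) = -((-555/26056 - 15209*sqrt(4801251)/228631) + 8854) = -(230699269/26056 - 15209*sqrt(4801251)/228631) = -230699269/26056 + 15209*sqrt(4801251)/228631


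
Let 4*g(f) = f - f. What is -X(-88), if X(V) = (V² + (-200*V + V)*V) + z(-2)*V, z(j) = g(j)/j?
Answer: 1533312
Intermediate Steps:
g(f) = 0 (g(f) = (f - f)/4 = (¼)*0 = 0)
z(j) = 0 (z(j) = 0/j = 0)
X(V) = -198*V² (X(V) = (V² + (-200*V + V)*V) + 0*V = (V² + (-199*V)*V) + 0 = (V² - 199*V²) + 0 = -198*V² + 0 = -198*V²)
-X(-88) = -(-198)*(-88)² = -(-198)*7744 = -1*(-1533312) = 1533312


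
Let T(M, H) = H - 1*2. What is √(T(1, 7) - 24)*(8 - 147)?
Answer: -139*I*√19 ≈ -605.89*I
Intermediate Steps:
T(M, H) = -2 + H (T(M, H) = H - 2 = -2 + H)
√(T(1, 7) - 24)*(8 - 147) = √((-2 + 7) - 24)*(8 - 147) = √(5 - 24)*(-139) = √(-19)*(-139) = (I*√19)*(-139) = -139*I*√19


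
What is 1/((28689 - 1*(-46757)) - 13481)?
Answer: 1/61965 ≈ 1.6138e-5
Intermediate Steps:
1/((28689 - 1*(-46757)) - 13481) = 1/((28689 + 46757) - 13481) = 1/(75446 - 13481) = 1/61965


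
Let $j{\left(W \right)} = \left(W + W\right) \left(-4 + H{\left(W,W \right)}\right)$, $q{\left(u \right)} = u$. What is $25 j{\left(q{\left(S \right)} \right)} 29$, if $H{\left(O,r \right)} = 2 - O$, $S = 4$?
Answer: $-34800$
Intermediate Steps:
$j{\left(W \right)} = 2 W \left(-2 - W\right)$ ($j{\left(W \right)} = \left(W + W\right) \left(-4 - \left(-2 + W\right)\right) = 2 W \left(-2 - W\right)$)
$25 j{\left(q{\left(S \right)} \right)} 29 = 25 \left(\left(-2\right) 4 \left(2 + 4\right)\right) 29 = 25 \left(\left(-2\right) 4 \cdot 6\right) 29 = 25 \left(-48\right) 29 = \left(-1200\right) 29 = -34800$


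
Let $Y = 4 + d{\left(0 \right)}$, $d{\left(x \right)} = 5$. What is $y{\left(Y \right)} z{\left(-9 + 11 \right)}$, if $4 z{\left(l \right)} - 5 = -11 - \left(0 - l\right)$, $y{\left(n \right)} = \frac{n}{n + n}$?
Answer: $- \frac{1}{2} \approx -0.5$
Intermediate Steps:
$Y = 9$ ($Y = 4 + 5 = 9$)
$y{\left(n \right)} = \frac{1}{2}$ ($y{\left(n \right)} = \frac{n}{2 n} = \frac{1}{2 n} n = \frac{1}{2}$)
$z{\left(l \right)} = - \frac{3}{2} + \frac{l}{4}$ ($z{\left(l \right)} = \frac{5}{4} + \frac{-11 - \left(0 - l\right)}{4} = \frac{5}{4} + \frac{-11 - - l}{4} = \frac{5}{4} + \frac{-11 + l}{4} = \frac{5}{4} + \left(- \frac{11}{4} + \frac{l}{4}\right) = - \frac{3}{2} + \frac{l}{4}$)
$y{\left(Y \right)} z{\left(-9 + 11 \right)} = \frac{- \frac{3}{2} + \frac{-9 + 11}{4}}{2} = \frac{- \frac{3}{2} + \frac{1}{4} \cdot 2}{2} = \frac{- \frac{3}{2} + \frac{1}{2}}{2} = \frac{1}{2} \left(-1\right) = - \frac{1}{2}$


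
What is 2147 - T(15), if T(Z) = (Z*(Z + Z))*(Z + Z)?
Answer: -11353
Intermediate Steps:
T(Z) = 4*Z**3 (T(Z) = (Z*(2*Z))*(2*Z) = (2*Z**2)*(2*Z) = 4*Z**3)
2147 - T(15) = 2147 - 4*15**3 = 2147 - 4*3375 = 2147 - 1*13500 = 2147 - 13500 = -11353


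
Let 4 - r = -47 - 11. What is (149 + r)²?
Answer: 44521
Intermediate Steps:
r = 62 (r = 4 - (-47 - 11) = 4 - 1*(-58) = 4 + 58 = 62)
(149 + r)² = (149 + 62)² = 211² = 44521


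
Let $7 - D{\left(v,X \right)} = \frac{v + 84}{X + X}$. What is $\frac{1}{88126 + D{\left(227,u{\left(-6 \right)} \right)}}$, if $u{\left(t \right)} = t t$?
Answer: $\frac{72}{6345265} \approx 1.1347 \cdot 10^{-5}$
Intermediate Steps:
$u{\left(t \right)} = t^{2}$
$D{\left(v,X \right)} = 7 - \frac{84 + v}{2 X}$ ($D{\left(v,X \right)} = 7 - \frac{v + 84}{X + X} = 7 - \frac{84 + v}{2 X}$)
$\frac{1}{88126 + D{\left(227,u{\left(-6 \right)} \right)}} = \frac{1}{88126 + \frac{-84 - 227 + 14 \left(-6\right)^{2}}{2 \left(-6\right)^{2}}} = \frac{1}{88126 + \frac{-84 - 227 + 14 \cdot 36}{2 \cdot 36}} = \frac{1}{88126 + \frac{1}{2} \cdot \frac{1}{36} \left(-84 - 227 + 504\right)} = \frac{1}{88126 + \frac{1}{2} \cdot \frac{1}{36} \cdot 193} = \frac{1}{88126 + \frac{193}{72}} = \frac{1}{\frac{6345265}{72}} = \frac{72}{6345265}$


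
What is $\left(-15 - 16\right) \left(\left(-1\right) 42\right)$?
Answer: $1302$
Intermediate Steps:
$\left(-15 - 16\right) \left(\left(-1\right) 42\right) = \left(-31\right) \left(-42\right) = 1302$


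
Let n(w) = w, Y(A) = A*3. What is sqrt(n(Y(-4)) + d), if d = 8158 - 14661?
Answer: I*sqrt(6515) ≈ 80.716*I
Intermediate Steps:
Y(A) = 3*A
d = -6503
sqrt(n(Y(-4)) + d) = sqrt(3*(-4) - 6503) = sqrt(-12 - 6503) = sqrt(-6515) = I*sqrt(6515)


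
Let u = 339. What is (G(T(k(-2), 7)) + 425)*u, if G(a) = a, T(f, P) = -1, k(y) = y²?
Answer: 143736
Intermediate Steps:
(G(T(k(-2), 7)) + 425)*u = (-1 + 425)*339 = 424*339 = 143736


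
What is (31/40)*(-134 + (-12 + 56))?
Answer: -279/4 ≈ -69.750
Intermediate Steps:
(31/40)*(-134 + (-12 + 56)) = (31*(1/40))*(-134 + 44) = (31/40)*(-90) = -279/4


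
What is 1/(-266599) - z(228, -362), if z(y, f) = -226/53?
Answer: 60251321/14129747 ≈ 4.2641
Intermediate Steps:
z(y, f) = -226/53 (z(y, f) = -226*1/53 = -226/53)
1/(-266599) - z(228, -362) = 1/(-266599) - 1*(-226/53) = -1/266599 + 226/53 = 60251321/14129747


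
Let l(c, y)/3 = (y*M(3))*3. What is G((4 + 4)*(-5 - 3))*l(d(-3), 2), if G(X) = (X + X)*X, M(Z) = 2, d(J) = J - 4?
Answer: 294912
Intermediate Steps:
d(J) = -4 + J
l(c, y) = 18*y (l(c, y) = 3*((y*2)*3) = 3*((2*y)*3) = 3*(6*y) = 18*y)
G(X) = 2*X² (G(X) = (2*X)*X = 2*X²)
G((4 + 4)*(-5 - 3))*l(d(-3), 2) = (2*((4 + 4)*(-5 - 3))²)*(18*2) = (2*(8*(-8))²)*36 = (2*(-64)²)*36 = (2*4096)*36 = 8192*36 = 294912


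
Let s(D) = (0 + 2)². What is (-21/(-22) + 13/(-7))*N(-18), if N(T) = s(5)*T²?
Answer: -90072/77 ≈ -1169.8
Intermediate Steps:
s(D) = 4 (s(D) = 2² = 4)
N(T) = 4*T²
(-21/(-22) + 13/(-7))*N(-18) = (-21/(-22) + 13/(-7))*(4*(-18)²) = (-21*(-1/22) + 13*(-⅐))*(4*324) = (21/22 - 13/7)*1296 = -139/154*1296 = -90072/77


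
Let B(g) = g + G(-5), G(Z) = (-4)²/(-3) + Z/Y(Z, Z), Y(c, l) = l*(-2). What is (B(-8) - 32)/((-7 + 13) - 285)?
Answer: 275/1674 ≈ 0.16428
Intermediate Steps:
Y(c, l) = -2*l
G(Z) = -35/6 (G(Z) = (-4)²/(-3) + Z/((-2*Z)) = 16*(-⅓) + Z*(-1/(2*Z)) = -16/3 - ½ = -35/6)
B(g) = -35/6 + g (B(g) = g - 35/6 = -35/6 + g)
(B(-8) - 32)/((-7 + 13) - 285) = ((-35/6 - 8) - 32)/((-7 + 13) - 285) = (-83/6 - 32)/(6 - 285) = -275/6/(-279) = -275/6*(-1/279) = 275/1674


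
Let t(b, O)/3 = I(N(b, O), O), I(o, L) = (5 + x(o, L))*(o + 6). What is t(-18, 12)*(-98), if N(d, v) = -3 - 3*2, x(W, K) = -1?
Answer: 3528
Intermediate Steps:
N(d, v) = -9 (N(d, v) = -3 - 6 = -9)
I(o, L) = 24 + 4*o (I(o, L) = (5 - 1)*(o + 6) = 4*(6 + o) = 24 + 4*o)
t(b, O) = -36 (t(b, O) = 3*(24 + 4*(-9)) = 3*(24 - 36) = 3*(-12) = -36)
t(-18, 12)*(-98) = -36*(-98) = 3528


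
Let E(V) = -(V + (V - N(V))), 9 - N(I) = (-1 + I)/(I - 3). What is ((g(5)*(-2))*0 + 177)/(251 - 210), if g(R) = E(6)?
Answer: 177/41 ≈ 4.3171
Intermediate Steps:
N(I) = 9 - (-1 + I)/(-3 + I) (N(I) = 9 - (-1 + I)/(I - 3) = 9 - (-1 + I)/(-3 + I))
E(V) = -2*V + 2*(-13 + 4*V)/(-3 + V) (E(V) = -(V + (V - 2*(-13 + 4*V)/(-3 + V))) = -(2*V - 2*(-13 + 4*V)/(-3 + V)) = -2*V + 2*(-13 + 4*V)/(-3 + V))
g(R) = -14/3 (g(R) = 2*(-13 - 1*6² + 7*6)/(-3 + 6) = 2*(-13 - 1*36 + 42)/3 = 2*(⅓)*(-13 - 36 + 42) = 2*(⅓)*(-7) = -14/3)
((g(5)*(-2))*0 + 177)/(251 - 210) = (-14/3*(-2)*0 + 177)/(251 - 210) = ((28/3)*0 + 177)/41 = (0 + 177)*(1/41) = 177*(1/41) = 177/41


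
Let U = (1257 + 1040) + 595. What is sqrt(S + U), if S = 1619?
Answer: sqrt(4511) ≈ 67.164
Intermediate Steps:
U = 2892 (U = 2297 + 595 = 2892)
sqrt(S + U) = sqrt(1619 + 2892) = sqrt(4511)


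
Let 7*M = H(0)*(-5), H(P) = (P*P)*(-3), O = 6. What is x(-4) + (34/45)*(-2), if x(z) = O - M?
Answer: 202/45 ≈ 4.4889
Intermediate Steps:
H(P) = -3*P² (H(P) = P²*(-3) = -3*P²)
M = 0 (M = (-3*0²*(-5))/7 = (-3*0*(-5))/7 = (0*(-5))/7 = (⅐)*0 = 0)
x(z) = 6 (x(z) = 6 - 1*0 = 6 + 0 = 6)
x(-4) + (34/45)*(-2) = 6 + (34/45)*(-2) = 6 - 68/45 = 202/45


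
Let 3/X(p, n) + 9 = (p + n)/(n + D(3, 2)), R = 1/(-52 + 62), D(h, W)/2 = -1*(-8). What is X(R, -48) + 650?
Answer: 1559690/2401 ≈ 649.60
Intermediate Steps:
D(h, W) = 16 (D(h, W) = 2*(-1*(-8)) = 2*8 = 16)
R = ⅒ (R = 1/10 = ⅒ ≈ 0.10000)
X(p, n) = 3/(-9 + (n + p)/(16 + n)) (X(p, n) = 3/(-9 + (p + n)/(n + 16)) = 3/(-9 + (n + p)/(16 + n)))
X(R, -48) + 650 = 3*(16 - 48)/(-144 + ⅒ - 8*(-48)) + 650 = 3*(-32)/(-144 + ⅒ + 384) + 650 = 3*(-32)/(2401/10) + 650 = 3*(10/2401)*(-32) + 650 = -960/2401 + 650 = 1559690/2401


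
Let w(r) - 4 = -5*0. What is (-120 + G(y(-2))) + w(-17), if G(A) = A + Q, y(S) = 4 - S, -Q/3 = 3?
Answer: -119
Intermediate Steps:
w(r) = 4 (w(r) = 4 - 5*0 = 4 + 0 = 4)
Q = -9 (Q = -3*3 = -9)
G(A) = -9 + A (G(A) = A - 9 = -9 + A)
(-120 + G(y(-2))) + w(-17) = (-120 + (-9 + (4 - 1*(-2)))) + 4 = (-120 + (-9 + (4 + 2))) + 4 = (-120 + (-9 + 6)) + 4 = (-120 - 3) + 4 = -123 + 4 = -119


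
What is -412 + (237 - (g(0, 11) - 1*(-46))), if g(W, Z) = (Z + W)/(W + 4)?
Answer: -895/4 ≈ -223.75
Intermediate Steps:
g(W, Z) = (W + Z)/(4 + W)
-412 + (237 - (g(0, 11) - 1*(-46))) = -412 + (237 - ((0 + 11)/(4 + 0) - 1*(-46))) = -412 + (237 - (11/4 + 46)) = -412 + (237 - 1*195/4) = -412 + (237 - 195/4) = -412 + 753/4 = -895/4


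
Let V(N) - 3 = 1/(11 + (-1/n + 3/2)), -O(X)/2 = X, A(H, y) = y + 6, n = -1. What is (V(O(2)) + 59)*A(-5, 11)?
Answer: 28492/27 ≈ 1055.3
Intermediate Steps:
A(H, y) = 6 + y
O(X) = -2*X
V(N) = 83/27 (V(N) = 3 + 1/(11 + (-1/(-1) + 3/2)) = 3 + 1/(11 + (-1*(-1) + 3*(½))) = 3 + 1/(11 + (1 + 3/2)) = 3 + 1/(11 + 5/2) = 3 + 1/(27/2) = 3 + 2/27 = 83/27)
(V(O(2)) + 59)*A(-5, 11) = (83/27 + 59)*(6 + 11) = (1676/27)*17 = 28492/27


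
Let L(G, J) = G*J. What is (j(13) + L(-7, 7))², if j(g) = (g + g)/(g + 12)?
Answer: 1437601/625 ≈ 2300.2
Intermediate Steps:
j(g) = 2*g/(12 + g) (j(g) = (2*g)/(12 + g) = 2*g/(12 + g))
(j(13) + L(-7, 7))² = (2*13/(12 + 13) - 7*7)² = (2*13/25 - 49)² = (2*13*(1/25) - 49)² = (26/25 - 49)² = (-1199/25)² = 1437601/625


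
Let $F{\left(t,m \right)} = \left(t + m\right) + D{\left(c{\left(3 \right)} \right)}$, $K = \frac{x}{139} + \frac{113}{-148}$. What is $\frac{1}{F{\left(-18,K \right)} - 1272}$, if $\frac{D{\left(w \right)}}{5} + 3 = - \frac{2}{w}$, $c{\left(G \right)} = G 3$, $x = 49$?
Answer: $- \frac{185148}{241899955} \approx -0.00076539$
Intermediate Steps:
$K = - \frac{8455}{20572}$ ($K = \frac{49}{139} + \frac{113}{-148} = 49 \cdot \frac{1}{139} + 113 \left(- \frac{1}{148}\right) = \frac{49}{139} - \frac{113}{148} = - \frac{8455}{20572} \approx -0.411$)
$c{\left(G \right)} = 3 G$
$D{\left(w \right)} = -15 - \frac{10}{w}$ ($D{\left(w \right)} = -15 + 5 \left(- \frac{2}{w}\right) = -15 - \frac{10}{w}$)
$F{\left(t,m \right)} = - \frac{145}{9} + m + t$ ($F{\left(t,m \right)} = \left(t + m\right) - \left(15 + \frac{10}{3 \cdot 3}\right) = \left(m + t\right) - \left(15 + \frac{10}{9}\right) = \left(m + t\right) - \frac{145}{9} = - \frac{145}{9} + m + t$)
$\frac{1}{F{\left(-18,K \right)} - 1272} = \frac{1}{\left(- \frac{145}{9} - \frac{8455}{20572} - 18\right) - 1272} = \frac{1}{- \frac{6391699}{185148} - 1272} = \frac{1}{- \frac{241899955}{185148}} = - \frac{185148}{241899955}$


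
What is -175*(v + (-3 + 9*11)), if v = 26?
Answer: -21350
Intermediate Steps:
-175*(v + (-3 + 9*11)) = -175*(26 + (-3 + 9*11)) = -175*(26 + (-3 + 99)) = -175*(26 + 96) = -175*122 = -21350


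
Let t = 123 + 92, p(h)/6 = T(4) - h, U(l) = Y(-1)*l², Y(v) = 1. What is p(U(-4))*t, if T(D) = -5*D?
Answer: -46440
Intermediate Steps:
U(l) = l² (U(l) = 1*l² = l²)
p(h) = -120 - 6*h (p(h) = 6*(-5*4 - h) = 6*(-20 - h) = -120 - 6*h)
t = 215
p(U(-4))*t = (-120 - 6*(-4)²)*215 = (-120 - 6*16)*215 = (-120 - 96)*215 = -216*215 = -46440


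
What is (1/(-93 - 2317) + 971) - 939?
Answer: 77119/2410 ≈ 32.000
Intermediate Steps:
(1/(-93 - 2317) + 971) - 939 = (1/(-2410) + 971) - 939 = (-1/2410 + 971) - 939 = 2340109/2410 - 939 = 77119/2410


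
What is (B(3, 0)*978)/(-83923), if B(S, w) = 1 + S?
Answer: -3912/83923 ≈ -0.046614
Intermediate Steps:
(B(3, 0)*978)/(-83923) = ((1 + 3)*978)/(-83923) = (4*978)*(-1/83923) = 3912*(-1/83923) = -3912/83923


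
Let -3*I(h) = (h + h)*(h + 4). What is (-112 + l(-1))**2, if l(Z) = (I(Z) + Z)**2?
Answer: 12321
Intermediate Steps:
I(h) = -2*h*(4 + h)/3 (I(h) = -(h + h)*(h + 4)/3 = -2*h*(4 + h)/3)
l(Z) = (Z - 2*Z*(4 + Z)/3)**2 (l(Z) = (-2*Z*(4 + Z)/3 + Z)**2 = (Z - 2*Z*(4 + Z)/3)**2)
(-112 + l(-1))**2 = (-112 + (1/9)*(-1)**2*(5 + 2*(-1))**2)**2 = (-112 + (1/9)*1*(5 - 2)**2)**2 = (-112 + (1/9)*1*3**2)**2 = (-112 + (1/9)*1*9)**2 = (-112 + 1)**2 = (-111)**2 = 12321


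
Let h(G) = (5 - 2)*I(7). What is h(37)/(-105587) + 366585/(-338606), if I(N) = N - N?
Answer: -366585/338606 ≈ -1.0826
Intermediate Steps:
I(N) = 0
h(G) = 0 (h(G) = (5 - 2)*0 = 3*0 = 0)
h(37)/(-105587) + 366585/(-338606) = 0/(-105587) + 366585/(-338606) = 0*(-1/105587) + 366585*(-1/338606) = 0 - 366585/338606 = -366585/338606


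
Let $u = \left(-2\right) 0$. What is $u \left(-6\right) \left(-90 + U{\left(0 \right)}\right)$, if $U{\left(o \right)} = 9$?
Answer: $0$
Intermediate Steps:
$u = 0$
$u \left(-6\right) \left(-90 + U{\left(0 \right)}\right) = 0 \left(-6\right) \left(-90 + 9\right) = 0 \left(-81\right) = 0$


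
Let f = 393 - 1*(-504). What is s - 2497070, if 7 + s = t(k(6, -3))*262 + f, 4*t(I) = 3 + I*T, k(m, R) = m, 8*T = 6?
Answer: -9982755/4 ≈ -2.4957e+6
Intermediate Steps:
T = ¾ (T = (⅛)*6 = ¾ ≈ 0.75000)
t(I) = ¾ + 3*I/16 (t(I) = (3 + I*(¾))/4 = (3 + 3*I/4)/4 = ¾ + 3*I/16)
f = 897 (f = 393 + 504 = 897)
s = 5525/4 (s = -7 + ((¾ + (3/16)*6)*262 + 897) = -7 + ((¾ + 9/8)*262 + 897) = -7 + ((15/8)*262 + 897) = -7 + (1965/4 + 897) = -7 + 5553/4 = 5525/4 ≈ 1381.3)
s - 2497070 = 5525/4 - 2497070 = -9982755/4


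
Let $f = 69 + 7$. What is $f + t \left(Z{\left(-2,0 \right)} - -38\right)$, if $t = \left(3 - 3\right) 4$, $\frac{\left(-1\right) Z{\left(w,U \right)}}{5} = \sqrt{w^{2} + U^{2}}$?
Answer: $76$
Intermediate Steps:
$Z{\left(w,U \right)} = - 5 \sqrt{U^{2} + w^{2}}$ ($Z{\left(w,U \right)} = - 5 \sqrt{w^{2} + U^{2}} = - 5 \sqrt{U^{2} + w^{2}}$)
$f = 76$
$t = 0$ ($t = 0 \cdot 4 = 0$)
$f + t \left(Z{\left(-2,0 \right)} - -38\right) = 76 + 0 \left(- 5 \sqrt{0^{2} + \left(-2\right)^{2}} - -38\right) = 76 + 0 \left(- 5 \sqrt{0 + 4} + 38\right) = 76 + 0 \left(- 5 \sqrt{4} + 38\right) = 76 + 0 \left(\left(-5\right) 2 + 38\right) = 76 + 0 \left(-10 + 38\right) = 76 + 0 \cdot 28 = 76 + 0 = 76$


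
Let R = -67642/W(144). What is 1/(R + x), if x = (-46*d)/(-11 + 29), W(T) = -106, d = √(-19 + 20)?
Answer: 477/303170 ≈ 0.0015734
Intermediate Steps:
d = 1 (d = √1 = 1)
x = -23/9 (x = (-46*1)/(-11 + 29) = -46/18 = -46*1/18 = -23/9 ≈ -2.5556)
R = 33821/53 (R = -67642/(-106) = -67642*(-1/106) = 33821/53 ≈ 638.13)
1/(R + x) = 1/(33821/53 - 23/9) = 1/(303170/477) = 477/303170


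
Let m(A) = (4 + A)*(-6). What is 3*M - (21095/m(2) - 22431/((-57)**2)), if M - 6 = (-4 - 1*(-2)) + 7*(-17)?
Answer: 3221399/12996 ≈ 247.88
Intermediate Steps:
M = -115 (M = 6 + ((-4 - 1*(-2)) + 7*(-17)) = 6 + ((-4 + 2) - 119) = 6 + (-2 - 119) = 6 - 121 = -115)
m(A) = -24 - 6*A
3*M - (21095/m(2) - 22431/((-57)**2)) = 3*(-115) - (21095/(-24 - 6*2) - 22431/((-57)**2)) = -345 - (21095/(-24 - 12) - 22431/3249) = -345 - (21095/(-36) - 22431*1/3249) = -345 - (21095*(-1/36) - 7477/1083) = -345 - (-21095/36 - 7477/1083) = -345 - 1*(-7705019/12996) = -345 + 7705019/12996 = 3221399/12996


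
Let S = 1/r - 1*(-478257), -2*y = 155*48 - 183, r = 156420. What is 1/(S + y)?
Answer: 156420/74241389971 ≈ 2.1069e-6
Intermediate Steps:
y = -7257/2 (y = -(155*48 - 183)/2 = -(7440 - 183)/2 = -½*7257 = -7257/2 ≈ -3628.5)
S = 74808959941/156420 (S = 1/156420 - 1*(-478257) = 1/156420 + 478257 = 74808959941/156420 ≈ 4.7826e+5)
1/(S + y) = 1/(74808959941/156420 - 7257/2) = 1/(74241389971/156420) = 156420/74241389971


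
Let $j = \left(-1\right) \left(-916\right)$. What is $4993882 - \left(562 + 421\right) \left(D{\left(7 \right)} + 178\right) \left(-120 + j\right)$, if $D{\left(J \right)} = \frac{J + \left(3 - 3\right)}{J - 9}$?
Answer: $-131546784$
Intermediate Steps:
$j = 916$
$D{\left(J \right)} = \frac{J}{-9 + J}$ ($D{\left(J \right)} = \frac{J + 0}{-9 + J} = \frac{J}{-9 + J}$)
$4993882 - \left(562 + 421\right) \left(D{\left(7 \right)} + 178\right) \left(-120 + j\right) = 4993882 - \left(562 + 421\right) \left(\frac{7}{-9 + 7} + 178\right) \left(-120 + 916\right) = 4993882 - 983 \left(\frac{7}{-2} + 178\right) 796 = 4993882 - 983 \left(7 \left(- \frac{1}{2}\right) + 178\right) 796 = 4993882 - 983 \left(- \frac{7}{2} + 178\right) 796 = 4993882 - 983 \cdot \frac{349}{2} \cdot 796 = 4993882 - \frac{343067}{2} \cdot 796 = 4993882 - 136540666 = -131546784$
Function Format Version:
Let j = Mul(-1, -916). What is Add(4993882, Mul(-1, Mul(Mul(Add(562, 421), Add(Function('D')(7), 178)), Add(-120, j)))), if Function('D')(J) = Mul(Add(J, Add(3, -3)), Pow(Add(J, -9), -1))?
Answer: -131546784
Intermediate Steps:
j = 916
Function('D')(J) = Mul(J, Pow(Add(-9, J), -1)) (Function('D')(J) = Mul(Add(J, 0), Pow(Add(-9, J), -1)) = Mul(J, Pow(Add(-9, J), -1)))
Add(4993882, Mul(-1, Mul(Mul(Add(562, 421), Add(Function('D')(7), 178)), Add(-120, j)))) = Add(4993882, Mul(-1, Mul(Mul(Add(562, 421), Add(Mul(7, Pow(Add(-9, 7), -1)), 178)), Add(-120, 916)))) = Add(4993882, Mul(-1, Mul(Mul(983, Add(Mul(7, Pow(-2, -1)), 178)), 796))) = Add(4993882, Mul(-1, Mul(Mul(983, Add(Mul(7, Rational(-1, 2)), 178)), 796))) = Add(4993882, Mul(-1, Mul(Mul(983, Add(Rational(-7, 2), 178)), 796))) = Add(4993882, Mul(-1, Mul(Mul(983, Rational(349, 2)), 796))) = Add(4993882, Mul(-1, Mul(Rational(343067, 2), 796))) = Add(4993882, Mul(-1, 136540666)) = Add(4993882, -136540666) = -131546784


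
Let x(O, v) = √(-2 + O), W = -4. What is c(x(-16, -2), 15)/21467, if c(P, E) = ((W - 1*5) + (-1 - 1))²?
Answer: 121/21467 ≈ 0.0056366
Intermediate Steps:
c(P, E) = 121 (c(P, E) = ((-4 - 1*5) + (-1 - 1))² = ((-4 - 5) - 2)² = (-9 - 2)² = (-11)² = 121)
c(x(-16, -2), 15)/21467 = 121/21467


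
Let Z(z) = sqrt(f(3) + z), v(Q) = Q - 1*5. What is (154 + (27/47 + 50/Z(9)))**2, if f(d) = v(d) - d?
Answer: 71233600/2209 ≈ 32247.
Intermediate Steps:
v(Q) = -5 + Q (v(Q) = Q - 5 = -5 + Q)
f(d) = -5 (f(d) = (-5 + d) - d = -5)
Z(z) = sqrt(-5 + z)
(154 + (27/47 + 50/Z(9)))**2 = (154 + (27/47 + 50/(sqrt(-5 + 9))))**2 = (154 + (27*(1/47) + 50/(sqrt(4))))**2 = (154 + (27/47 + 50/2))**2 = (154 + (27/47 + 50*(1/2)))**2 = (154 + (27/47 + 25))**2 = (154 + 1202/47)**2 = (8440/47)**2 = 71233600/2209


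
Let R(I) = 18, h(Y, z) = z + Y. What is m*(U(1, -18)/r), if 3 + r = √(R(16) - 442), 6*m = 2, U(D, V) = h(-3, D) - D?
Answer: 3/433 + 2*I*√106/433 ≈ 0.0069284 + 0.047555*I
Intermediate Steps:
h(Y, z) = Y + z
U(D, V) = -3 (U(D, V) = (-3 + D) - D = -3)
m = ⅓ (m = (⅙)*2 = ⅓ ≈ 0.33333)
r = -3 + 2*I*√106 (r = -3 + √(18 - 442) = -3 + √(-424) = -3 + 2*I*√106 ≈ -3.0 + 20.591*I)
m*(U(1, -18)/r) = (-3/(-3 + 2*I*√106))/3 = -1/(-3 + 2*I*√106)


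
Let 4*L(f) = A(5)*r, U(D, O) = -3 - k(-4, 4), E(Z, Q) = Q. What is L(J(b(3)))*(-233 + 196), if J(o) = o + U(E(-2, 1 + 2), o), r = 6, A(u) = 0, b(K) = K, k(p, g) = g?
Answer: 0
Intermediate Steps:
U(D, O) = -7 (U(D, O) = -3 - 1*4 = -3 - 4 = -7)
J(o) = -7 + o (J(o) = o - 7 = -7 + o)
L(f) = 0 (L(f) = (0*6)/4 = (¼)*0 = 0)
L(J(b(3)))*(-233 + 196) = 0*(-233 + 196) = 0*(-37) = 0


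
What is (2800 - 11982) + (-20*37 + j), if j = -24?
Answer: -9946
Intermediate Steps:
(2800 - 11982) + (-20*37 + j) = (2800 - 11982) + (-20*37 - 24) = -9182 + (-740 - 24) = -9182 - 764 = -9946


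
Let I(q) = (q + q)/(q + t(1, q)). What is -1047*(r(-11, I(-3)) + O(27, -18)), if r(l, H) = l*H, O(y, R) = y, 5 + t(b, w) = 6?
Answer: 6282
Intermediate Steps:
t(b, w) = 1 (t(b, w) = -5 + 6 = 1)
I(q) = 2*q/(1 + q) (I(q) = (q + q)/(q + 1) = (2*q)/(1 + q) = 2*q/(1 + q))
r(l, H) = H*l
-1047*(r(-11, I(-3)) + O(27, -18)) = -1047*((2*(-3)/(1 - 3))*(-11) + 27) = -1047*((2*(-3)/(-2))*(-11) + 27) = -1047*((2*(-3)*(-½))*(-11) + 27) = -1047*(3*(-11) + 27) = -1047*(-33 + 27) = -1047*(-6) = 6282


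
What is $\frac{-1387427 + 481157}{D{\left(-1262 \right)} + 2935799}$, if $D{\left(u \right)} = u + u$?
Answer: $- \frac{181254}{586655} \approx -0.30896$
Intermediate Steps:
$D{\left(u \right)} = 2 u$
$\frac{-1387427 + 481157}{D{\left(-1262 \right)} + 2935799} = \frac{-1387427 + 481157}{2 \left(-1262\right) + 2935799} = - \frac{906270}{-2524 + 2935799} = - \frac{906270}{2933275} = \left(-906270\right) \frac{1}{2933275} = - \frac{181254}{586655}$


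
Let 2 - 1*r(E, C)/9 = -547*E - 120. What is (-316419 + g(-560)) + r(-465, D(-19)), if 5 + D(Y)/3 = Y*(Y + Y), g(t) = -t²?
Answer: -2918116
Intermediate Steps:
D(Y) = -15 + 6*Y² (D(Y) = -15 + 3*(Y*(Y + Y)) = -15 + 3*(Y*(2*Y)) = -15 + 3*(2*Y²) = -15 + 6*Y²)
r(E, C) = 1098 + 4923*E (r(E, C) = 18 - 9*(-547*E - 120) = 18 - 9*(-120 - 547*E) = 18 + (1080 + 4923*E) = 1098 + 4923*E)
(-316419 + g(-560)) + r(-465, D(-19)) = (-316419 - 1*(-560)²) + (1098 + 4923*(-465)) = (-316419 - 1*313600) + (1098 - 2289195) = (-316419 - 313600) - 2288097 = -630019 - 2288097 = -2918116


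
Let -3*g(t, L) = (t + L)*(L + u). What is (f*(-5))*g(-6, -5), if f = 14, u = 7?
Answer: -1540/3 ≈ -513.33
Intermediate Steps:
g(t, L) = -(7 + L)*(L + t)/3 (g(t, L) = -(t + L)*(L + 7)/3 = -(L + t)*(7 + L)/3 = -(7 + L)*(L + t)/3)
(f*(-5))*g(-6, -5) = (14*(-5))*(-7/3*(-5) - 7/3*(-6) - 1/3*(-5)**2 - 1/3*(-5)*(-6)) = -70*(35/3 + 14 - 1/3*25 - 10) = -70*(35/3 + 14 - 25/3 - 10) = -70*22/3 = -1540/3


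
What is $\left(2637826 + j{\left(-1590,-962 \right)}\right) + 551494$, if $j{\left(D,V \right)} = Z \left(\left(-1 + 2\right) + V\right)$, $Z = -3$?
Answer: $3192203$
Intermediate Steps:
$j{\left(D,V \right)} = -3 - 3 V$ ($j{\left(D,V \right)} = - 3 \left(\left(-1 + 2\right) + V\right) = - 3 \left(1 + V\right) = -3 - 3 V$)
$\left(2637826 + j{\left(-1590,-962 \right)}\right) + 551494 = \left(2637826 - -2883\right) + 551494 = \left(2637826 + \left(-3 + 2886\right)\right) + 551494 = \left(2637826 + 2883\right) + 551494 = 2640709 + 551494 = 3192203$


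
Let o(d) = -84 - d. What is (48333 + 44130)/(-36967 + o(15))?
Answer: -92463/37066 ≈ -2.4945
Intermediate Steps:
(48333 + 44130)/(-36967 + o(15)) = (48333 + 44130)/(-36967 + (-84 - 1*15)) = 92463/(-36967 + (-84 - 15)) = 92463/(-36967 - 99) = 92463/(-37066) = 92463*(-1/37066) = -92463/37066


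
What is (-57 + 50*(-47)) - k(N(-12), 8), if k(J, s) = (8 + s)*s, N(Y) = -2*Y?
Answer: -2535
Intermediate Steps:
k(J, s) = s*(8 + s)
(-57 + 50*(-47)) - k(N(-12), 8) = (-57 + 50*(-47)) - 8*(8 + 8) = (-57 - 2350) - 8*16 = -2407 - 1*128 = -2407 - 128 = -2535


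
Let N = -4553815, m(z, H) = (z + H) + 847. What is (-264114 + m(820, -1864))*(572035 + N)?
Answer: 1052428253580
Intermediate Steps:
m(z, H) = 847 + H + z (m(z, H) = (H + z) + 847 = 847 + H + z)
(-264114 + m(820, -1864))*(572035 + N) = (-264114 + (847 - 1864 + 820))*(572035 - 4553815) = (-264114 - 197)*(-3981780) = -264311*(-3981780) = 1052428253580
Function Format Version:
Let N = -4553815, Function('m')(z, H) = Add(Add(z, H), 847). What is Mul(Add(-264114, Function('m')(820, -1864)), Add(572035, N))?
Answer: 1052428253580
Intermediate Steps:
Function('m')(z, H) = Add(847, H, z) (Function('m')(z, H) = Add(Add(H, z), 847) = Add(847, H, z))
Mul(Add(-264114, Function('m')(820, -1864)), Add(572035, N)) = Mul(Add(-264114, Add(847, -1864, 820)), Add(572035, -4553815)) = Mul(Add(-264114, -197), -3981780) = Mul(-264311, -3981780) = 1052428253580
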